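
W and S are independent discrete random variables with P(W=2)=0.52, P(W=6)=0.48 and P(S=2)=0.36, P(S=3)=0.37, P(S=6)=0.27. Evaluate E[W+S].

7.37

E[W+S] = Σ_w Σ_s (w+s) · P(W=w)P(S=s)
 = 4·0.1872 + 5·0.1924 + 8·0.1404 + 8·0.1728 + 9·0.1776 + 12·0.1296
 = 0.7488 + 0.962 + 1.1232 + 1.3824 + 1.5984 + 1.5552
 = 7.37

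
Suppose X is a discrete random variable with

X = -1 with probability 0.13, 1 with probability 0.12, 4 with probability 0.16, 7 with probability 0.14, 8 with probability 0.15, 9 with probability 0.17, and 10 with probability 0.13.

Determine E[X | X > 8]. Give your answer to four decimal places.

9.4333

P(X > 8) = 0.17 + 0.13 = 0.3.
E[X | X > 8] = [9·0.17 + 10·0.13] / 0.3
 = 2.83 / 0.3
 = 283/30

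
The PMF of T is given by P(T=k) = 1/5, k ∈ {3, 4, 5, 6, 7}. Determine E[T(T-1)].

E[T(T-1)] = Σ t(t-1)·P(T=t)
 = 6·1/5 + 12·1/5 + 20·1/5 + 30·1/5 + 42·1/5
 = 6/5 + 12/5 + 4 + 6 + 42/5
 = 22

22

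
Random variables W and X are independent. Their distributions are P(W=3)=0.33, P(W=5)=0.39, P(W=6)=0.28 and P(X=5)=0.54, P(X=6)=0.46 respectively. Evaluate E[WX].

E[WX] = Σ_w Σ_x wx · P(W=w)P(X=x)
 = 15·0.1782 + 18·0.1518 + 25·0.2106 + 30·0.1794 + 30·0.1512 + 36·0.1288
 = 2.673 + 2.7324 + 5.265 + 5.382 + 4.536 + 4.6368
 = 25.2252

25.2252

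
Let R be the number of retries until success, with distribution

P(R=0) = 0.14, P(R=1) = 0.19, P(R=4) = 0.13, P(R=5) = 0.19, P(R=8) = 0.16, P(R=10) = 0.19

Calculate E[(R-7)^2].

E[(R-7)^2] = Σ (r-7)^2·P(R=r)
 = 49·0.14 + 36·0.19 + 9·0.13 + 4·0.19 + 1·0.16 + 9·0.19
 = 6.86 + 6.84 + 1.17 + 0.76 + 0.16 + 1.71
 = 17.5

17.5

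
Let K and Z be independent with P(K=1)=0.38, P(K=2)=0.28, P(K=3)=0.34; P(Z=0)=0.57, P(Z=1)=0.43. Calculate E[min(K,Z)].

0.43

E[min(K,Z)] = Σ_k Σ_z min(k,z) · P(K=k)P(Z=z)
 = 0·0.2166 + 1·0.1634 + 0·0.1596 + 1·0.1204 + 0·0.1938 + 1·0.1462
 = 0 + 0.1634 + 0 + 0.1204 + 0 + 0.1462
 = 0.43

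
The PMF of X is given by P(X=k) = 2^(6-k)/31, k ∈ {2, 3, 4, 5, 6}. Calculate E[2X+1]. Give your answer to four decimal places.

6.6774

E[2X+1] = Σ (2x+1)·P(X=x)
 = 5·16/31 + 7·8/31 + 9·4/31 + 11·2/31 + 13·1/31
 = 80/31 + 56/31 + 36/31 + 22/31 + 13/31
 = 207/31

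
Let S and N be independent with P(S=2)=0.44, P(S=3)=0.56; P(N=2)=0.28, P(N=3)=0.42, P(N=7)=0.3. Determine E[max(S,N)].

4.0768

E[max(S,N)] = Σ_s Σ_n max(s,n) · P(S=s)P(N=n)
 = 2·0.1232 + 3·0.1848 + 7·0.132 + 3·0.1568 + 3·0.2352 + 7·0.168
 = 0.2464 + 0.5544 + 0.924 + 0.4704 + 0.7056 + 1.176
 = 4.0768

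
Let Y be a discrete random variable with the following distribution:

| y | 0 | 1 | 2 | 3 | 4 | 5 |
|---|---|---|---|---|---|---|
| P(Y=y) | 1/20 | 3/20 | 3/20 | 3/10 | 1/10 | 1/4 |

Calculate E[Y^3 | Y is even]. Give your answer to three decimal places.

25.333

P(Y is even) = 1/20 + 3/20 + 1/10 = 3/10.
E[Y^3 | Y is even] = [0·1/20 + 8·3/20 + 64·1/10] / (3/10)
 = 38/5 / (3/10)
 = 76/3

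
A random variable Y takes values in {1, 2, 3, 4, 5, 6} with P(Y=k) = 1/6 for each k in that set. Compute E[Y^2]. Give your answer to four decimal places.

15.1667

E[Y^2] = Σ y^2·P(Y=y)
 = 1·1/6 + 4·1/6 + 9·1/6 + 16·1/6 + 25·1/6 + 36·1/6
 = 1/6 + 2/3 + 3/2 + 8/3 + 25/6 + 6
 = 91/6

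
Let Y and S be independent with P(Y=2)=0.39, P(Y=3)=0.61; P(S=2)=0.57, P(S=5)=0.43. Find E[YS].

8.5869

E[YS] = Σ_y Σ_s ys · P(Y=y)P(S=s)
 = 4·0.2223 + 10·0.1677 + 6·0.3477 + 15·0.2623
 = 0.8892 + 1.677 + 2.0862 + 3.9345
 = 8.5869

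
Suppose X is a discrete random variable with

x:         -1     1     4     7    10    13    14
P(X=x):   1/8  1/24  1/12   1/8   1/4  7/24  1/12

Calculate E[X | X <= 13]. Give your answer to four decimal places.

P(X <= 13) = 1/8 + 1/24 + 1/12 + 1/8 + 1/4 + 7/24 = 11/12.
E[X | X <= 13] = [(-1)·1/8 + 1·1/24 + 4·1/12 + 7·1/8 + 10·1/4 + 13·7/24] / (11/12)
 = 89/12 / (11/12)
 = 89/11

8.0909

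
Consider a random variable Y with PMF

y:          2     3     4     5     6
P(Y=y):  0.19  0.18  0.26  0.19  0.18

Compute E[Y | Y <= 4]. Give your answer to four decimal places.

3.1111

P(Y <= 4) = 0.19 + 0.18 + 0.26 = 0.63.
E[Y | Y <= 4] = [2·0.19 + 3·0.18 + 4·0.26] / 0.63
 = 1.96 / 0.63
 = 28/9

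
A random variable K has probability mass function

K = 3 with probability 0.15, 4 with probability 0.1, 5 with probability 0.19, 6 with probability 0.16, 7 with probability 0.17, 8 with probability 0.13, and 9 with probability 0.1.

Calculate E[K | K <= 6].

P(K <= 6) = 0.15 + 0.1 + 0.19 + 0.16 = 0.6.
E[K | K <= 6] = [3·0.15 + 4·0.1 + 5·0.19 + 6·0.16] / 0.6
 = 2.76 / 0.6
 = 23/5

4.6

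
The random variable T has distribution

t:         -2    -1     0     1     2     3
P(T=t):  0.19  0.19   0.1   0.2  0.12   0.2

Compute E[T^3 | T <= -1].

-4.5

P(T <= -1) = 0.19 + 0.19 = 0.38.
E[T^3 | T <= -1] = [(-8)·0.19 + (-1)·0.19] / 0.38
 = -1.71 / 0.38
 = -9/2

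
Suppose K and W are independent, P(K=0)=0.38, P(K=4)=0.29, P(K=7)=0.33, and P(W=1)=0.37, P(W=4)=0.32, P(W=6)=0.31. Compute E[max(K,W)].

E[max(K,W)] = Σ_k Σ_w max(k,w) · P(K=k)P(W=w)
 = 1·0.1406 + 4·0.1216 + 6·0.1178 + 4·0.1073 + 4·0.0928 + 6·0.0899 + 7·0.1221 + 7·0.1056 + 7·0.1023
 = 0.1406 + 0.4864 + 0.7068 + 0.4292 + 0.3712 + 0.5394 + 0.8547 + 0.7392 + 0.7161
 = 4.9836

4.9836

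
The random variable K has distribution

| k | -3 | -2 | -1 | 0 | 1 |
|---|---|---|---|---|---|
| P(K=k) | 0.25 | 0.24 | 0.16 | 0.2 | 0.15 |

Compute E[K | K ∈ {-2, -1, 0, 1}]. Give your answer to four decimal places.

P(K ∈ {-2, -1, 0, 1}) = 0.24 + 0.16 + 0.2 + 0.15 = 0.75.
E[K | K ∈ {-2, -1, 0, 1}] = [(-2)·0.24 + (-1)·0.16 + 0·0.2 + 1·0.15] / 0.75
 = -0.49 / 0.75
 = -49/75

-0.6533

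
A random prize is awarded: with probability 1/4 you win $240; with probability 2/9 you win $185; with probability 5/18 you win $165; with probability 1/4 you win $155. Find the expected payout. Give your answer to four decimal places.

185.6944

E[payout] = 240·1/4 + 185·2/9 + 165·5/18 + 155·1/4
 = 60 + 370/9 + 275/6 + 155/4
 = 6685/36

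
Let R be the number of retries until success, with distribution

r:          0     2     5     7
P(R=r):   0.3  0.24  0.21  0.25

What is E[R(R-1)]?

E[R(R-1)] = Σ r(r-1)·P(R=r)
 = 0·0.3 + 2·0.24 + 20·0.21 + 42·0.25
 = 0 + 0.48 + 4.2 + 10.5
 = 15.18

15.18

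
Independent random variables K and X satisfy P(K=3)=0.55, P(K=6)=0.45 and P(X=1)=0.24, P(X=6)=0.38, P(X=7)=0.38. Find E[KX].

22.533

E[KX] = Σ_k Σ_x kx · P(K=k)P(X=x)
 = 3·0.132 + 18·0.209 + 21·0.209 + 6·0.108 + 36·0.171 + 42·0.171
 = 0.396 + 3.762 + 4.389 + 0.648 + 6.156 + 7.182
 = 22.533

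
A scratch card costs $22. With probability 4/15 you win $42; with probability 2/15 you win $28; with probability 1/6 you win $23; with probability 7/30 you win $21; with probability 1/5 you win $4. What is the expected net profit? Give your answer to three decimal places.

2.467

E[payout] = 42·4/15 + 28·2/15 + 23·1/6 + 21·7/30 + 4·1/5
 = 56/5 + 56/15 + 23/6 + 49/10 + 4/5
 = 367/15
Net = 367/15 - 22 = 37/15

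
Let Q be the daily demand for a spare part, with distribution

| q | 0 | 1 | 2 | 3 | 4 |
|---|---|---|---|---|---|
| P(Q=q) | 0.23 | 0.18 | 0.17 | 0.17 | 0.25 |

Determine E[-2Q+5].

E[-2Q+5] = Σ (-2q+5)·P(Q=q)
 = 5·0.23 + 3·0.18 + 1·0.17 + (-1)·0.17 + (-3)·0.25
 = 1.15 + 0.54 + 0.17 + (-0.17) + (-0.75)
 = 0.94

0.94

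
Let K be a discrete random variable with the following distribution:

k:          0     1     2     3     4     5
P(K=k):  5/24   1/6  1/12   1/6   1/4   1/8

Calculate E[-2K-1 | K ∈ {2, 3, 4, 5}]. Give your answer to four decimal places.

P(K ∈ {2, 3, 4, 5}) = 1/12 + 1/6 + 1/4 + 1/8 = 5/8.
E[-2K-1 | K ∈ {2, 3, 4, 5}] = [(-5)·1/12 + (-7)·1/6 + (-9)·1/4 + (-11)·1/8] / (5/8)
 = -125/24 / (5/8)
 = -25/3

-8.3333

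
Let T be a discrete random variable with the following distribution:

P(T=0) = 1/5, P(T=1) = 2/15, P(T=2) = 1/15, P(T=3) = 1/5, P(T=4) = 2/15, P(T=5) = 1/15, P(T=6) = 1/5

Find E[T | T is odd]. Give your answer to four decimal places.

2.6667

P(T is odd) = 2/15 + 1/5 + 1/15 = 2/5.
E[T | T is odd] = [1·2/15 + 3·1/5 + 5·1/15] / (2/5)
 = 16/15 / (2/5)
 = 8/3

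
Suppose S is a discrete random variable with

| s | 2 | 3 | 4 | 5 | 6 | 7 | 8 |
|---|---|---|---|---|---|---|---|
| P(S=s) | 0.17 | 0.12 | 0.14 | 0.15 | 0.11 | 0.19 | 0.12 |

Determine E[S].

E[S] = Σ s·P(S=s)
 = 2·0.17 + 3·0.12 + 4·0.14 + 5·0.15 + 6·0.11 + 7·0.19 + 8·0.12
 = 0.34 + 0.36 + 0.56 + 0.75 + 0.66 + 1.33 + 0.96
 = 4.96

4.96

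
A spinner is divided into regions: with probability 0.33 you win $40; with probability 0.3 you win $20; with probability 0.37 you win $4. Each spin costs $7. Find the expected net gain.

E[payout] = 40·0.33 + 20·0.3 + 4·0.37
 = 13.2 + 6 + 1.48
 = 20.68
Net = 20.68 - 7 = 13.68

13.68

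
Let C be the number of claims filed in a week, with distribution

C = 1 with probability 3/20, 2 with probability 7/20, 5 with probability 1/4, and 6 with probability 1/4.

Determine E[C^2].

E[C^2] = Σ c^2·P(C=c)
 = 1·3/20 + 4·7/20 + 25·1/4 + 36·1/4
 = 3/20 + 7/5 + 25/4 + 9
 = 84/5

16.8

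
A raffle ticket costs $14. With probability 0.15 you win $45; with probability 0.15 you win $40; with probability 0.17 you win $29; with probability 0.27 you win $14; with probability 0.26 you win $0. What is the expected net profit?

E[payout] = 45·0.15 + 40·0.15 + 29·0.17 + 14·0.27 + 0·0.26
 = 6.75 + 6 + 4.93 + 3.78 + 0
 = 21.46
Net = 21.46 - 14 = 7.46

7.46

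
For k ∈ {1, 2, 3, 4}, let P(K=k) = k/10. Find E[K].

E[K] = Σ k·P(K=k)
 = 1·1/10 + 2·1/5 + 3·3/10 + 4·2/5
 = 1/10 + 2/5 + 9/10 + 8/5
 = 3

3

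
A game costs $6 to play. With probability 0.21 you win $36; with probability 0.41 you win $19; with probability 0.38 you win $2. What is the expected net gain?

E[payout] = 36·0.21 + 19·0.41 + 2·0.38
 = 7.56 + 7.79 + 0.76
 = 16.11
Net = 16.11 - 6 = 10.11

10.11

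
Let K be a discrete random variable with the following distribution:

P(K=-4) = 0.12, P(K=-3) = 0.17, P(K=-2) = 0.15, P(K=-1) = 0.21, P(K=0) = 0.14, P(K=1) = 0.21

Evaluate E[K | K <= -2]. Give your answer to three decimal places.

-2.932

P(K <= -2) = 0.12 + 0.17 + 0.15 = 0.44.
E[K | K <= -2] = [(-4)·0.12 + (-3)·0.17 + (-2)·0.15] / 0.44
 = -1.29 / 0.44
 = -129/44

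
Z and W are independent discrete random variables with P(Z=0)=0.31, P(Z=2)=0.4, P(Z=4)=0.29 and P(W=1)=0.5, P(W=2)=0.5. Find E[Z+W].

E[Z+W] = Σ_z Σ_w (z+w) · P(Z=z)P(W=w)
 = 1·0.155 + 2·0.155 + 3·0.2 + 4·0.2 + 5·0.145 + 6·0.145
 = 0.155 + 0.31 + 0.6 + 0.8 + 0.725 + 0.87
 = 3.46

3.46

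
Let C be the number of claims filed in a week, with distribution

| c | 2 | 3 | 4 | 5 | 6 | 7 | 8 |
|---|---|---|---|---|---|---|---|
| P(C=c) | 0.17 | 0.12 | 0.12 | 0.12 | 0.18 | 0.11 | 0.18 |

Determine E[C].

E[C] = Σ c·P(C=c)
 = 2·0.17 + 3·0.12 + 4·0.12 + 5·0.12 + 6·0.18 + 7·0.11 + 8·0.18
 = 0.34 + 0.36 + 0.48 + 0.6 + 1.08 + 0.77 + 1.44
 = 5.07

5.07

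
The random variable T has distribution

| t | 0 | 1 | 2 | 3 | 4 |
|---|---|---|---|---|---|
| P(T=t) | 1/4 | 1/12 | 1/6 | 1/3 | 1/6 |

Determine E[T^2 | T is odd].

7.4

P(T is odd) = 1/12 + 1/3 = 5/12.
E[T^2 | T is odd] = [1·1/12 + 9·1/3] / (5/12)
 = 37/12 / (5/12)
 = 37/5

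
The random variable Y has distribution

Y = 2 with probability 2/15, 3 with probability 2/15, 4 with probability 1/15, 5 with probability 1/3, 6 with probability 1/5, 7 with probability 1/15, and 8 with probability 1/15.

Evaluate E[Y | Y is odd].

4.75

P(Y is odd) = 2/15 + 1/3 + 1/15 = 8/15.
E[Y | Y is odd] = [3·2/15 + 5·1/3 + 7·1/15] / (8/15)
 = 38/15 / (8/15)
 = 19/4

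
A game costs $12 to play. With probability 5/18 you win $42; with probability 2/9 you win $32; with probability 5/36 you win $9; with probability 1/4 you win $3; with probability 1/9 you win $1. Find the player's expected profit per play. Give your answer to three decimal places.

E[payout] = 42·5/18 + 32·2/9 + 9·5/36 + 3·1/4 + 1·1/9
 = 35/3 + 64/9 + 5/4 + 3/4 + 1/9
 = 188/9
Net = 188/9 - 12 = 80/9

8.889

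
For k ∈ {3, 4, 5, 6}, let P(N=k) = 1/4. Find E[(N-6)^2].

E[(N-6)^2] = Σ (n-6)^2·P(N=n)
 = 9·1/4 + 4·1/4 + 1·1/4 + 0·1/4
 = 9/4 + 1 + 1/4 + 0
 = 7/2

3.5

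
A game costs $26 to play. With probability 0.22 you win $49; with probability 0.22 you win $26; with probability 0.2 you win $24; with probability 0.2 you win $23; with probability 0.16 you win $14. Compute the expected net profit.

E[payout] = 49·0.22 + 26·0.22 + 24·0.2 + 23·0.2 + 14·0.16
 = 10.78 + 5.72 + 4.8 + 4.6 + 2.24
 = 28.14
Net = 28.14 - 26 = 2.14

2.14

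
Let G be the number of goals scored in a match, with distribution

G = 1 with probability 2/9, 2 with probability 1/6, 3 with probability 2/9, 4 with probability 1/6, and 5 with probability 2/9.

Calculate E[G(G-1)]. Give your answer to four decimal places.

E[G(G-1)] = Σ g(g-1)·P(G=g)
 = 0·2/9 + 2·1/6 + 6·2/9 + 12·1/6 + 20·2/9
 = 0 + 1/3 + 4/3 + 2 + 40/9
 = 73/9

8.1111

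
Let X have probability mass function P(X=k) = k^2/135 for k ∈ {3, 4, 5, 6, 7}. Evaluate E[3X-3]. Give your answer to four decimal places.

14.2222

E[3X-3] = Σ (3x-3)·P(X=x)
 = 6·1/15 + 9·16/135 + 12·5/27 + 15·4/15 + 18·49/135
 = 2/5 + 16/15 + 20/9 + 4 + 98/15
 = 128/9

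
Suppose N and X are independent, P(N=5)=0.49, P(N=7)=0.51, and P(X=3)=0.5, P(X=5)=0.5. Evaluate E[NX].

E[NX] = Σ_n Σ_x nx · P(N=n)P(X=x)
 = 15·0.245 + 25·0.245 + 21·0.255 + 35·0.255
 = 3.675 + 6.125 + 5.355 + 8.925
 = 24.08

24.08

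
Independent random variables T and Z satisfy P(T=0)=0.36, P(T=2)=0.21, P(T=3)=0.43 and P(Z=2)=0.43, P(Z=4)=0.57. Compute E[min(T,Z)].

E[min(T,Z)] = Σ_t Σ_z min(t,z) · P(T=t)P(Z=z)
 = 0·0.1548 + 0·0.2052 + 2·0.0903 + 2·0.1197 + 2·0.1849 + 3·0.2451
 = 0 + 0 + 0.1806 + 0.2394 + 0.3698 + 0.7353
 = 1.5251

1.5251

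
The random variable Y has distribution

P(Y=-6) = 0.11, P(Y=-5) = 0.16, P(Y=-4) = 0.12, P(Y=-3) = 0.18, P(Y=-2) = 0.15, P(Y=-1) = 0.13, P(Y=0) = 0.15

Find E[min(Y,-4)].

E[min(Y,-4)] = Σ min(y,-4)·P(Y=y)
 = (-6)·0.11 + (-5)·0.16 + (-4)·0.12 + (-4)·0.18 + (-4)·0.15 + (-4)·0.13 + (-4)·0.15
 = (-0.66) + (-0.8) + (-0.48) + (-0.72) + (-0.6) + (-0.52) + (-0.6)
 = -4.38

-4.38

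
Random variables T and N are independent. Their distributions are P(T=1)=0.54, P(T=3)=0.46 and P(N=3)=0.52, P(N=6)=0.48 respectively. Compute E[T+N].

E[T+N] = Σ_t Σ_n (t+n) · P(T=t)P(N=n)
 = 4·0.2808 + 7·0.2592 + 6·0.2392 + 9·0.2208
 = 1.1232 + 1.8144 + 1.4352 + 1.9872
 = 6.36

6.36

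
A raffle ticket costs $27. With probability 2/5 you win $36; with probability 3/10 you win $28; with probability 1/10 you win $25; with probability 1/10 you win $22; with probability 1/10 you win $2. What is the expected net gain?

0.7

E[payout] = 36·2/5 + 28·3/10 + 25·1/10 + 22·1/10 + 2·1/10
 = 72/5 + 42/5 + 5/2 + 11/5 + 1/5
 = 277/10
Net = 277/10 - 27 = 7/10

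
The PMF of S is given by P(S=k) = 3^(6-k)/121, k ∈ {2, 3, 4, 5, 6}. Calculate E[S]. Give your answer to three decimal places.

2.479

E[S] = Σ s·P(S=s)
 = 2·81/121 + 3·27/121 + 4·9/121 + 5·3/121 + 6·1/121
 = 162/121 + 81/121 + 36/121 + 15/121 + 6/121
 = 300/121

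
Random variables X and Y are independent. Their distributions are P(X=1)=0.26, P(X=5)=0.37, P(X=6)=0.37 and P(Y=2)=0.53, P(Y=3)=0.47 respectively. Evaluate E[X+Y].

E[X+Y] = Σ_x Σ_y (x+y) · P(X=x)P(Y=y)
 = 3·0.1378 + 4·0.1222 + 7·0.1961 + 8·0.1739 + 8·0.1961 + 9·0.1739
 = 0.4134 + 0.4888 + 1.3727 + 1.3912 + 1.5688 + 1.5651
 = 6.8

6.8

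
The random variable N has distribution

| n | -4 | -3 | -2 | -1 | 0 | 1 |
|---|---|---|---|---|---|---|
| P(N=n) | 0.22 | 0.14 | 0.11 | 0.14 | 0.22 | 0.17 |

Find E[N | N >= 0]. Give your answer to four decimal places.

0.4359

P(N >= 0) = 0.22 + 0.17 = 0.39.
E[N | N >= 0] = [0·0.22 + 1·0.17] / 0.39
 = 0.17 / 0.39
 = 17/39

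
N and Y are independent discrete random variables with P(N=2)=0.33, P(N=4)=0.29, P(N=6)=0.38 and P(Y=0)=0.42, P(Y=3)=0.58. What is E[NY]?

E[NY] = Σ_n Σ_y ny · P(N=n)P(Y=y)
 = 0·0.1386 + 6·0.1914 + 0·0.1218 + 12·0.1682 + 0·0.1596 + 18·0.2204
 = 0 + 1.1484 + 0 + 2.0184 + 0 + 3.9672
 = 7.134

7.134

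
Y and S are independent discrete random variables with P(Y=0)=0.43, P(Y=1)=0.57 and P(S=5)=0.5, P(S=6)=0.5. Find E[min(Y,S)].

E[min(Y,S)] = Σ_y Σ_s min(y,s) · P(Y=y)P(S=s)
 = 0·0.215 + 0·0.215 + 1·0.285 + 1·0.285
 = 0 + 0 + 0.285 + 0.285
 = 0.57

0.57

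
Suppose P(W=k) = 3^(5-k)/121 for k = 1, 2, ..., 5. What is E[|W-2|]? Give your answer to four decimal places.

0.8182

E[|W-2|] = Σ |w-2|·P(W=w)
 = 1·81/121 + 0·27/121 + 1·9/121 + 2·3/121 + 3·1/121
 = 81/121 + 0 + 9/121 + 6/121 + 3/121
 = 9/11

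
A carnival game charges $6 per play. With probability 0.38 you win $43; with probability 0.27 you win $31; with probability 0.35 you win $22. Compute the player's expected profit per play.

26.41

E[payout] = 43·0.38 + 31·0.27 + 22·0.35
 = 16.34 + 8.37 + 7.7
 = 32.41
Net = 32.41 - 6 = 26.41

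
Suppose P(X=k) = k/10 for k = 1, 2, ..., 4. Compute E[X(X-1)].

7

E[X(X-1)] = Σ x(x-1)·P(X=x)
 = 0·1/10 + 2·1/5 + 6·3/10 + 12·2/5
 = 0 + 2/5 + 9/5 + 24/5
 = 7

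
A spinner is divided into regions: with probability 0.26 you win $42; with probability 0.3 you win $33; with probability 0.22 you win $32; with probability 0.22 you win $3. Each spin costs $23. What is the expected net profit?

E[payout] = 42·0.26 + 33·0.3 + 32·0.22 + 3·0.22
 = 10.92 + 9.9 + 7.04 + 0.66
 = 28.52
Net = 28.52 - 23 = 5.52

5.52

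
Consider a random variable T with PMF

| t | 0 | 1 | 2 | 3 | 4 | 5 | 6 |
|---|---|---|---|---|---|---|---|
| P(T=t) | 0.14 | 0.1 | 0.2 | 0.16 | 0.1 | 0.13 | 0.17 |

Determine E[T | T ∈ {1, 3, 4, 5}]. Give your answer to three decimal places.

P(T ∈ {1, 3, 4, 5}) = 0.1 + 0.16 + 0.1 + 0.13 = 0.49.
E[T | T ∈ {1, 3, 4, 5}] = [1·0.1 + 3·0.16 + 4·0.1 + 5·0.13] / 0.49
 = 1.63 / 0.49
 = 163/49

3.327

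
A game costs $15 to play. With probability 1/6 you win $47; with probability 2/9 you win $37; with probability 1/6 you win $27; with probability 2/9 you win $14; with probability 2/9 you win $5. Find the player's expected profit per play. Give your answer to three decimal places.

9.778

E[payout] = 47·1/6 + 37·2/9 + 27·1/6 + 14·2/9 + 5·2/9
 = 47/6 + 74/9 + 9/2 + 28/9 + 10/9
 = 223/9
Net = 223/9 - 15 = 88/9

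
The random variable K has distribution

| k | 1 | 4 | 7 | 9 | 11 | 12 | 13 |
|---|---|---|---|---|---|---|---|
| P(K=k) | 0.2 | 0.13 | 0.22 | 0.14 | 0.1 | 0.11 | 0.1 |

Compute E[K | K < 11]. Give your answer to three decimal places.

5.101

P(K < 11) = 0.2 + 0.13 + 0.22 + 0.14 = 0.69.
E[K | K < 11] = [1·0.2 + 4·0.13 + 7·0.22 + 9·0.14] / 0.69
 = 3.52 / 0.69
 = 352/69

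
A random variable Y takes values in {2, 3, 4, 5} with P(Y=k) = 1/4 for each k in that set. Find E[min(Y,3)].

2.75

E[min(Y,3)] = Σ min(y,3)·P(Y=y)
 = 2·1/4 + 3·1/4 + 3·1/4 + 3·1/4
 = 1/2 + 3/4 + 3/4 + 3/4
 = 11/4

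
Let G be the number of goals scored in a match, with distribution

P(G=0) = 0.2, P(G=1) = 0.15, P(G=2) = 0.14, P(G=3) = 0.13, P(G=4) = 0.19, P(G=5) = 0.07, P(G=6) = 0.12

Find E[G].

E[G] = Σ g·P(G=g)
 = 0·0.2 + 1·0.15 + 2·0.14 + 3·0.13 + 4·0.19 + 5·0.07 + 6·0.12
 = 0 + 0.15 + 0.28 + 0.39 + 0.76 + 0.35 + 0.72
 = 2.65

2.65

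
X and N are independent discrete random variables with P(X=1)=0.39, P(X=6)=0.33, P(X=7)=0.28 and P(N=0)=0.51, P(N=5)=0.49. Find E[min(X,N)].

1.6856

E[min(X,N)] = Σ_x Σ_n min(x,n) · P(X=x)P(N=n)
 = 0·0.1989 + 1·0.1911 + 0·0.1683 + 5·0.1617 + 0·0.1428 + 5·0.1372
 = 0 + 0.1911 + 0 + 0.8085 + 0 + 0.686
 = 1.6856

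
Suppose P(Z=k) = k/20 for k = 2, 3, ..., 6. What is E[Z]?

E[Z] = Σ z·P(Z=z)
 = 2·1/10 + 3·3/20 + 4·1/5 + 5·1/4 + 6·3/10
 = 1/5 + 9/20 + 4/5 + 5/4 + 9/5
 = 9/2

4.5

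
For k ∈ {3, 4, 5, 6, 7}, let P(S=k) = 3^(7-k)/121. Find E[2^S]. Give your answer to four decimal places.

13.9504

E[2^S] = Σ 2^s·P(S=s)
 = 8·81/121 + 16·27/121 + 32·9/121 + 64·3/121 + 128·1/121
 = 648/121 + 432/121 + 288/121 + 192/121 + 128/121
 = 1688/121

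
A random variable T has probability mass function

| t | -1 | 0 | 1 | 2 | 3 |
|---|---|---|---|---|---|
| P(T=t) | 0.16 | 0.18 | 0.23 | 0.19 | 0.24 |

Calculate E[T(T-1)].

2.14

E[T(T-1)] = Σ t(t-1)·P(T=t)
 = 2·0.16 + 0·0.18 + 0·0.23 + 2·0.19 + 6·0.24
 = 0.32 + 0 + 0 + 0.38 + 1.44
 = 2.14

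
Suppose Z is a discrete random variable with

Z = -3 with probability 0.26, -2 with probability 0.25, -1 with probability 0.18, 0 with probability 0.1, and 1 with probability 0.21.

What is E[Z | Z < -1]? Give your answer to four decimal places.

-2.5098

P(Z < -1) = 0.26 + 0.25 = 0.51.
E[Z | Z < -1] = [(-3)·0.26 + (-2)·0.25] / 0.51
 = -1.28 / 0.51
 = -128/51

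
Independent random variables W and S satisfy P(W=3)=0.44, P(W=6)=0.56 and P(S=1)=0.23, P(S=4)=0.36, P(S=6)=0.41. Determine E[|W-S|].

1.9492

E[|W-S|] = Σ_w Σ_s |w-s| · P(W=w)P(S=s)
 = 2·0.1012 + 1·0.1584 + 3·0.1804 + 5·0.1288 + 2·0.2016 + 0·0.2296
 = 0.2024 + 0.1584 + 0.5412 + 0.644 + 0.4032 + 0
 = 1.9492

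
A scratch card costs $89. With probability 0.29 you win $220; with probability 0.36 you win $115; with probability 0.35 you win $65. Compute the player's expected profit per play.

E[payout] = 220·0.29 + 115·0.36 + 65·0.35
 = 63.8 + 41.4 + 22.75
 = 127.95
Net = 127.95 - 89 = 38.95

38.95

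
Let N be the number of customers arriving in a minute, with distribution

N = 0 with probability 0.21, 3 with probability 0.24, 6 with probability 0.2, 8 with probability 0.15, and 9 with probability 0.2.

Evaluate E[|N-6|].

E[|N-6|] = Σ |n-6|·P(N=n)
 = 6·0.21 + 3·0.24 + 0·0.2 + 2·0.15 + 3·0.2
 = 1.26 + 0.72 + 0 + 0.3 + 0.6
 = 2.88

2.88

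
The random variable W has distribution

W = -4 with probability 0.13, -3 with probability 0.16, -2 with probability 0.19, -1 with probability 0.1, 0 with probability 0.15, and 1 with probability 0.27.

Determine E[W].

-1.21

E[W] = Σ w·P(W=w)
 = (-4)·0.13 + (-3)·0.16 + (-2)·0.19 + (-1)·0.1 + 0·0.15 + 1·0.27
 = (-0.52) + (-0.48) + (-0.38) + (-0.1) + 0 + 0.27
 = -1.21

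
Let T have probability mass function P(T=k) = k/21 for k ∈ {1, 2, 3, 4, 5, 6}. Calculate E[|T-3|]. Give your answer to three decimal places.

E[|T-3|] = Σ |t-3|·P(T=t)
 = 2·1/21 + 1·2/21 + 0·1/7 + 1·4/21 + 2·5/21 + 3·2/7
 = 2/21 + 2/21 + 0 + 4/21 + 10/21 + 6/7
 = 12/7

1.714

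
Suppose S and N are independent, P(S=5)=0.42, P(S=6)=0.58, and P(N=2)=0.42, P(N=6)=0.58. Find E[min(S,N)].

4.0764

E[min(S,N)] = Σ_s Σ_n min(s,n) · P(S=s)P(N=n)
 = 2·0.1764 + 5·0.2436 + 2·0.2436 + 6·0.3364
 = 0.3528 + 1.218 + 0.4872 + 2.0184
 = 4.0764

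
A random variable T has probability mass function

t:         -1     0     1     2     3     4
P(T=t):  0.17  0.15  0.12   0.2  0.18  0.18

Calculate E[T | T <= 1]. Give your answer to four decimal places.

-0.1136

P(T <= 1) = 0.17 + 0.15 + 0.12 = 0.44.
E[T | T <= 1] = [(-1)·0.17 + 0·0.15 + 1·0.12] / 0.44
 = -0.05 / 0.44
 = -5/44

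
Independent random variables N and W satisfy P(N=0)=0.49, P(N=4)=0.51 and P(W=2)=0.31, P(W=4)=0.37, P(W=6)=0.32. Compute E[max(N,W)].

E[max(N,W)] = Σ_n Σ_w max(n,w) · P(N=n)P(W=w)
 = 2·0.1519 + 4·0.1813 + 6·0.1568 + 4·0.1581 + 4·0.1887 + 6·0.1632
 = 0.3038 + 0.7252 + 0.9408 + 0.6324 + 0.7548 + 0.9792
 = 4.3362

4.3362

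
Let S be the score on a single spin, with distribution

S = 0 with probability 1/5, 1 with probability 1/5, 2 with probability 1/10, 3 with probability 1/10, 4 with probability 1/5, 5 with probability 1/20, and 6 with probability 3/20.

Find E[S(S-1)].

E[S(S-1)] = Σ s(s-1)·P(S=s)
 = 0·1/5 + 0·1/5 + 2·1/10 + 6·1/10 + 12·1/5 + 20·1/20 + 30·3/20
 = 0 + 0 + 1/5 + 3/5 + 12/5 + 1 + 9/2
 = 87/10

8.7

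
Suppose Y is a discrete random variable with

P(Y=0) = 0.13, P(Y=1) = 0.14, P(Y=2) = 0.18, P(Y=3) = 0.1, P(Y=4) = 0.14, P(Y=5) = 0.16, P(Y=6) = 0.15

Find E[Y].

3.06

E[Y] = Σ y·P(Y=y)
 = 0·0.13 + 1·0.14 + 2·0.18 + 3·0.1 + 4·0.14 + 5·0.16 + 6·0.15
 = 0 + 0.14 + 0.36 + 0.3 + 0.56 + 0.8 + 0.9
 = 3.06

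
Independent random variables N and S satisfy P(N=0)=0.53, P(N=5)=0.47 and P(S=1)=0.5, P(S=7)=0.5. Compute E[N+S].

6.35

E[N+S] = Σ_n Σ_s (n+s) · P(N=n)P(S=s)
 = 1·0.265 + 7·0.265 + 6·0.235 + 12·0.235
 = 0.265 + 1.855 + 1.41 + 2.82
 = 6.35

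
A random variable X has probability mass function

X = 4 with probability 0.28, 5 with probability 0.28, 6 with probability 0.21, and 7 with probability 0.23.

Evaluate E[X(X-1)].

24.92

E[X(X-1)] = Σ x(x-1)·P(X=x)
 = 12·0.28 + 20·0.28 + 30·0.21 + 42·0.23
 = 3.36 + 5.6 + 6.3 + 9.66
 = 24.92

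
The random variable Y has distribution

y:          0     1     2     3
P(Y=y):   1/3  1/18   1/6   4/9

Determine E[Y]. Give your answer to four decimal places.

E[Y] = Σ y·P(Y=y)
 = 0·1/3 + 1·1/18 + 2·1/6 + 3·4/9
 = 0 + 1/18 + 1/3 + 4/3
 = 31/18

1.7222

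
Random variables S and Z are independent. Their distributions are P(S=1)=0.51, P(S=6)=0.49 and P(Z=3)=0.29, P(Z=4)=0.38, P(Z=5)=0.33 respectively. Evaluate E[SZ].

13.938

E[SZ] = Σ_s Σ_z sz · P(S=s)P(Z=z)
 = 3·0.1479 + 4·0.1938 + 5·0.1683 + 18·0.1421 + 24·0.1862 + 30·0.1617
 = 0.4437 + 0.7752 + 0.8415 + 2.5578 + 4.4688 + 4.851
 = 13.938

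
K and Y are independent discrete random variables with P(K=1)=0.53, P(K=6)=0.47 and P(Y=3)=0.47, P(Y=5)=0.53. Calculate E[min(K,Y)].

2.4382

E[min(K,Y)] = Σ_k Σ_y min(k,y) · P(K=k)P(Y=y)
 = 1·0.2491 + 1·0.2809 + 3·0.2209 + 5·0.2491
 = 0.2491 + 0.2809 + 0.6627 + 1.2455
 = 2.4382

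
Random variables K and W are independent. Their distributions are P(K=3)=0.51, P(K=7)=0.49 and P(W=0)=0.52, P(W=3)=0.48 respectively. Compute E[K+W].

E[K+W] = Σ_k Σ_w (k+w) · P(K=k)P(W=w)
 = 3·0.2652 + 6·0.2448 + 7·0.2548 + 10·0.2352
 = 0.7956 + 1.4688 + 1.7836 + 2.352
 = 6.4

6.4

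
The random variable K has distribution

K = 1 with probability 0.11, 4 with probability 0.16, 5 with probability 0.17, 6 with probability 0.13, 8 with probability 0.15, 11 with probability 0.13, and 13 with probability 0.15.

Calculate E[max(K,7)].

E[max(K,7)] = Σ max(k,7)·P(K=k)
 = 7·0.11 + 7·0.16 + 7·0.17 + 7·0.13 + 8·0.15 + 11·0.13 + 13·0.15
 = 0.77 + 1.12 + 1.19 + 0.91 + 1.2 + 1.43 + 1.95
 = 8.57

8.57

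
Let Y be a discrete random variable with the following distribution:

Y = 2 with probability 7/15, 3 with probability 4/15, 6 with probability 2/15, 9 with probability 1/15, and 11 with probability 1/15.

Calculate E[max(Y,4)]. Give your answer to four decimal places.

E[max(Y,4)] = Σ max(y,4)·P(Y=y)
 = 4·7/15 + 4·4/15 + 6·2/15 + 9·1/15 + 11·1/15
 = 28/15 + 16/15 + 4/5 + 3/5 + 11/15
 = 76/15

5.0667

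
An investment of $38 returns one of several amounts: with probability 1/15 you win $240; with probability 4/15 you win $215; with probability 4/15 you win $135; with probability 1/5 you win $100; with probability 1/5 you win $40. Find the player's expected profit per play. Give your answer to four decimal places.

E[payout] = 240·1/15 + 215·4/15 + 135·4/15 + 100·1/5 + 40·1/5
 = 16 + 172/3 + 36 + 20 + 8
 = 412/3
Net = 412/3 - 38 = 298/3

99.3333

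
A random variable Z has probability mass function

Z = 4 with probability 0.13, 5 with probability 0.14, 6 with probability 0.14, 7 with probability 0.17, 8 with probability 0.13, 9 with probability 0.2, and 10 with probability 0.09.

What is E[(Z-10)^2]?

12.67

E[(Z-10)^2] = Σ (z-10)^2·P(Z=z)
 = 36·0.13 + 25·0.14 + 16·0.14 + 9·0.17 + 4·0.13 + 1·0.2 + 0·0.09
 = 4.68 + 3.5 + 2.24 + 1.53 + 0.52 + 0.2 + 0
 = 12.67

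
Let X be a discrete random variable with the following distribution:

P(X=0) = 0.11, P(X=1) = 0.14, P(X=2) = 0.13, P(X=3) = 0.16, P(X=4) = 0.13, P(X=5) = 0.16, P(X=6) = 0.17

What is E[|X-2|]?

1.94

E[|X-2|] = Σ |x-2|·P(X=x)
 = 2·0.11 + 1·0.14 + 0·0.13 + 1·0.16 + 2·0.13 + 3·0.16 + 4·0.17
 = 0.22 + 0.14 + 0 + 0.16 + 0.26 + 0.48 + 0.68
 = 1.94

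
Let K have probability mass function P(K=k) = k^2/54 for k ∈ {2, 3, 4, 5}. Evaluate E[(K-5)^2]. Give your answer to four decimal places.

E[(K-5)^2] = Σ (k-5)^2·P(K=k)
 = 9·2/27 + 4·1/6 + 1·8/27 + 0·25/54
 = 2/3 + 2/3 + 8/27 + 0
 = 44/27

1.6296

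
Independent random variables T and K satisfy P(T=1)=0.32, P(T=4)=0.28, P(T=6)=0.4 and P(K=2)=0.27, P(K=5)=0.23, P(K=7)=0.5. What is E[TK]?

19.9296

E[TK] = Σ_t Σ_k tk · P(T=t)P(K=k)
 = 2·0.0864 + 5·0.0736 + 7·0.16 + 8·0.0756 + 20·0.0644 + 28·0.14 + 12·0.108 + 30·0.092 + 42·0.2
 = 0.1728 + 0.368 + 1.12 + 0.6048 + 1.288 + 3.92 + 1.296 + 2.76 + 8.4
 = 19.9296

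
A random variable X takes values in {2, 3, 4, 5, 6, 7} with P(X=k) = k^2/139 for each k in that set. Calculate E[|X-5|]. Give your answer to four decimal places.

1.2950

E[|X-5|] = Σ |x-5|·P(X=x)
 = 3·4/139 + 2·9/139 + 1·16/139 + 0·25/139 + 1·36/139 + 2·49/139
 = 12/139 + 18/139 + 16/139 + 0 + 36/139 + 98/139
 = 180/139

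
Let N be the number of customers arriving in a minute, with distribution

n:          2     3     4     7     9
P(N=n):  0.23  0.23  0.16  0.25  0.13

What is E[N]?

E[N] = Σ n·P(N=n)
 = 2·0.23 + 3·0.23 + 4·0.16 + 7·0.25 + 9·0.13
 = 0.46 + 0.69 + 0.64 + 1.75 + 1.17
 = 4.71

4.71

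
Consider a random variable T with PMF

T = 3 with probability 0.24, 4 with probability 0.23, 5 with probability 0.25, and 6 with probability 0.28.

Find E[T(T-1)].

E[T(T-1)] = Σ t(t-1)·P(T=t)
 = 6·0.24 + 12·0.23 + 20·0.25 + 30·0.28
 = 1.44 + 2.76 + 5 + 8.4
 = 17.6

17.6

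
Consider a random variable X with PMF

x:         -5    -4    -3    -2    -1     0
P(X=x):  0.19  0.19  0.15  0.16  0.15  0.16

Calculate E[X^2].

E[X^2] = Σ x^2·P(X=x)
 = 25·0.19 + 16·0.19 + 9·0.15 + 4·0.16 + 1·0.15 + 0·0.16
 = 4.75 + 3.04 + 1.35 + 0.64 + 0.15 + 0
 = 9.93

9.93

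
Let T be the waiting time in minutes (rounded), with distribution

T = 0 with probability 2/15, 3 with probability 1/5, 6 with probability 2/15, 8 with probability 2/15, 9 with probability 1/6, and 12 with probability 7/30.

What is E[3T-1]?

19.3

E[3T-1] = Σ (3t-1)·P(T=t)
 = (-1)·2/15 + 8·1/5 + 17·2/15 + 23·2/15 + 26·1/6 + 35·7/30
 = (-2/15) + 8/5 + 34/15 + 46/15 + 13/3 + 49/6
 = 193/10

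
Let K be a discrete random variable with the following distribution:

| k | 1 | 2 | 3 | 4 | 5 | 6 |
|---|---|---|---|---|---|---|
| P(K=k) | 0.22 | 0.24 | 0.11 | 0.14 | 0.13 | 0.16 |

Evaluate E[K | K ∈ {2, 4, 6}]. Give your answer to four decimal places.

P(K ∈ {2, 4, 6}) = 0.24 + 0.14 + 0.16 = 0.54.
E[K | K ∈ {2, 4, 6}] = [2·0.24 + 4·0.14 + 6·0.16] / 0.54
 = 2 / 0.54
 = 100/27

3.7037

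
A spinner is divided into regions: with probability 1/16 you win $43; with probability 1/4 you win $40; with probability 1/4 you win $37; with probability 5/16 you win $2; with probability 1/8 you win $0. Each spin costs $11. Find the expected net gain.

11.5625

E[payout] = 43·1/16 + 40·1/4 + 37·1/4 + 2·5/16 + 0·1/8
 = 43/16 + 10 + 37/4 + 5/8 + 0
 = 361/16
Net = 361/16 - 11 = 185/16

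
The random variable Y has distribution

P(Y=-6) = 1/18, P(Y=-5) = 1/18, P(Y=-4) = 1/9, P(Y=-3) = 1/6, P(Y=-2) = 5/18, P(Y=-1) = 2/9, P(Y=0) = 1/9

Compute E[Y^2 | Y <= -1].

P(Y <= -1) = 1/18 + 1/18 + 1/9 + 1/6 + 5/18 + 2/9 = 8/9.
E[Y^2 | Y <= -1] = [36·1/18 + 25·1/18 + 16·1/9 + 9·1/6 + 4·5/18 + 1·2/9] / (8/9)
 = 8 / (8/9)
 = 9

9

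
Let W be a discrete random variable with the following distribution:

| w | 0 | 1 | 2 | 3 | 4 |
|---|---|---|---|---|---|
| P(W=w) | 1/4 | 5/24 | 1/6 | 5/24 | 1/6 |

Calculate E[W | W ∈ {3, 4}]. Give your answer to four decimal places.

3.4444

P(W ∈ {3, 4}) = 5/24 + 1/6 = 3/8.
E[W | W ∈ {3, 4}] = [3·5/24 + 4·1/6] / (3/8)
 = 31/24 / (3/8)
 = 31/9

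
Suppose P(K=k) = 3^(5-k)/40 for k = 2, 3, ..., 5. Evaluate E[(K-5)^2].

7.05

E[(K-5)^2] = Σ (k-5)^2·P(K=k)
 = 9·27/40 + 4·9/40 + 1·3/40 + 0·1/40
 = 243/40 + 9/10 + 3/40 + 0
 = 141/20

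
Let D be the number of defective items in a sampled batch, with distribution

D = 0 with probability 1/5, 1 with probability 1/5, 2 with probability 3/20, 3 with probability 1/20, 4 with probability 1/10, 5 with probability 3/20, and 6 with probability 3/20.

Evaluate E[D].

E[D] = Σ d·P(D=d)
 = 0·1/5 + 1·1/5 + 2·3/20 + 3·1/20 + 4·1/10 + 5·3/20 + 6·3/20
 = 0 + 1/5 + 3/10 + 3/20 + 2/5 + 3/4 + 9/10
 = 27/10

2.7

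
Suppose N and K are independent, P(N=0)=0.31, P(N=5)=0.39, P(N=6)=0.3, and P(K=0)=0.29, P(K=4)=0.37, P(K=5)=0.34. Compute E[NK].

11.925

E[NK] = Σ_n Σ_k nk · P(N=n)P(K=k)
 = 0·0.0899 + 0·0.1147 + 0·0.1054 + 0·0.1131 + 20·0.1443 + 25·0.1326 + 0·0.087 + 24·0.111 + 30·0.102
 = 0 + 0 + 0 + 0 + 2.886 + 3.315 + 0 + 2.664 + 3.06
 = 11.925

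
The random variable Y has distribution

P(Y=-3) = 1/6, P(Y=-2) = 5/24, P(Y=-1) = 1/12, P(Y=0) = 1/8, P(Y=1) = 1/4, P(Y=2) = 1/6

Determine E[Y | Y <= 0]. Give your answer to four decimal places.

-1.7143

P(Y <= 0) = 1/6 + 5/24 + 1/12 + 1/8 = 7/12.
E[Y | Y <= 0] = [(-3)·1/6 + (-2)·5/24 + (-1)·1/12 + 0·1/8] / (7/12)
 = -1 / (7/12)
 = -12/7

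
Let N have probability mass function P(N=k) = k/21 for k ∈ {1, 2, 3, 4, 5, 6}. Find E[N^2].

21

E[N^2] = Σ n^2·P(N=n)
 = 1·1/21 + 4·2/21 + 9·1/7 + 16·4/21 + 25·5/21 + 36·2/7
 = 1/21 + 8/21 + 9/7 + 64/21 + 125/21 + 72/7
 = 21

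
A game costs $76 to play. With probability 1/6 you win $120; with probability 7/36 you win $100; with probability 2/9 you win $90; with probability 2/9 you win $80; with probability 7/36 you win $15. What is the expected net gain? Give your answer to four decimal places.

4.1389

E[payout] = 120·1/6 + 100·7/36 + 90·2/9 + 80·2/9 + 15·7/36
 = 20 + 175/9 + 20 + 160/9 + 35/12
 = 2885/36
Net = 2885/36 - 76 = 149/36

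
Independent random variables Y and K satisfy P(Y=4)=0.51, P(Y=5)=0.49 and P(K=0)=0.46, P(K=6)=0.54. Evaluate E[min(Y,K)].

2.4246

E[min(Y,K)] = Σ_y Σ_k min(y,k) · P(Y=y)P(K=k)
 = 0·0.2346 + 4·0.2754 + 0·0.2254 + 5·0.2646
 = 0 + 1.1016 + 0 + 1.323
 = 2.4246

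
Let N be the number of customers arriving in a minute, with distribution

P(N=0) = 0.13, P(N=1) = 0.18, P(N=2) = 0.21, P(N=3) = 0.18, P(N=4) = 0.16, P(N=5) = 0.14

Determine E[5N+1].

13.4

E[5N+1] = Σ (5n+1)·P(N=n)
 = 1·0.13 + 6·0.18 + 11·0.21 + 16·0.18 + 21·0.16 + 26·0.14
 = 0.13 + 1.08 + 2.31 + 2.88 + 3.36 + 3.64
 = 13.4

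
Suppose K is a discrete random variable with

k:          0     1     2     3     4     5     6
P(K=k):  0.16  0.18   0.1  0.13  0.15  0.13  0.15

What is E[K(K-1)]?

E[K(K-1)] = Σ k(k-1)·P(K=k)
 = 0·0.16 + 0·0.18 + 2·0.1 + 6·0.13 + 12·0.15 + 20·0.13 + 30·0.15
 = 0 + 0 + 0.2 + 0.78 + 1.8 + 2.6 + 4.5
 = 9.88

9.88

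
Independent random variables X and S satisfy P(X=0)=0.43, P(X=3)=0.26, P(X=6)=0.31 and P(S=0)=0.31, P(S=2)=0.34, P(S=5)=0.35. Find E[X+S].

E[X+S] = Σ_x Σ_s (x+s) · P(X=x)P(S=s)
 = 0·0.1333 + 2·0.1462 + 5·0.1505 + 3·0.0806 + 5·0.0884 + 8·0.091 + 6·0.0961 + 8·0.1054 + 11·0.1085
 = 0 + 0.2924 + 0.7525 + 0.2418 + 0.442 + 0.728 + 0.5766 + 0.8432 + 1.1935
 = 5.07

5.07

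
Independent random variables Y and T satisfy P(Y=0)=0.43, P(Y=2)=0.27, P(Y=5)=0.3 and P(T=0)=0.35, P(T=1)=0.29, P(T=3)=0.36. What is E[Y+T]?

E[Y+T] = Σ_y Σ_t (y+t) · P(Y=y)P(T=t)
 = 0·0.1505 + 1·0.1247 + 3·0.1548 + 2·0.0945 + 3·0.0783 + 5·0.0972 + 5·0.105 + 6·0.087 + 8·0.108
 = 0 + 0.1247 + 0.4644 + 0.189 + 0.2349 + 0.486 + 0.525 + 0.522 + 0.864
 = 3.41

3.41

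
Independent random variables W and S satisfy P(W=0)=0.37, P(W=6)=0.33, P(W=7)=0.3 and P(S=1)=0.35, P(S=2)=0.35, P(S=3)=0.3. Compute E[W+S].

E[W+S] = Σ_w Σ_s (w+s) · P(W=w)P(S=s)
 = 1·0.1295 + 2·0.1295 + 3·0.111 + 7·0.1155 + 8·0.1155 + 9·0.099 + 8·0.105 + 9·0.105 + 10·0.09
 = 0.1295 + 0.259 + 0.333 + 0.8085 + 0.924 + 0.891 + 0.84 + 0.945 + 0.9
 = 6.03

6.03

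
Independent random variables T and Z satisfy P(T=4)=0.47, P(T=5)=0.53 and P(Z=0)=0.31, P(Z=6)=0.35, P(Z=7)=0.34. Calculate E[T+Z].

9.01

E[T+Z] = Σ_t Σ_z (t+z) · P(T=t)P(Z=z)
 = 4·0.1457 + 10·0.1645 + 11·0.1598 + 5·0.1643 + 11·0.1855 + 12·0.1802
 = 0.5828 + 1.645 + 1.7578 + 0.8215 + 2.0405 + 2.1624
 = 9.01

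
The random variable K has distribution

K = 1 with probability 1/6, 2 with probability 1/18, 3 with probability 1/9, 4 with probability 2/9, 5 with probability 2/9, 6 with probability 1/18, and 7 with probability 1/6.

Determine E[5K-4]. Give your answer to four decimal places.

16.5556

E[5K-4] = Σ (5k-4)·P(K=k)
 = 1·1/6 + 6·1/18 + 11·1/9 + 16·2/9 + 21·2/9 + 26·1/18 + 31·1/6
 = 1/6 + 1/3 + 11/9 + 32/9 + 14/3 + 13/9 + 31/6
 = 149/9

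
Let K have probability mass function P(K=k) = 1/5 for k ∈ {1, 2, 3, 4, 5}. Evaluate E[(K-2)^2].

3

E[(K-2)^2] = Σ (k-2)^2·P(K=k)
 = 1·1/5 + 0·1/5 + 1·1/5 + 4·1/5 + 9·1/5
 = 1/5 + 0 + 1/5 + 4/5 + 9/5
 = 3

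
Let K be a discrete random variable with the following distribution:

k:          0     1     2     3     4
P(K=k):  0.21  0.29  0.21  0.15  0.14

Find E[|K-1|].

1.14

E[|K-1|] = Σ |k-1|·P(K=k)
 = 1·0.21 + 0·0.29 + 1·0.21 + 2·0.15 + 3·0.14
 = 0.21 + 0 + 0.21 + 0.3 + 0.42
 = 1.14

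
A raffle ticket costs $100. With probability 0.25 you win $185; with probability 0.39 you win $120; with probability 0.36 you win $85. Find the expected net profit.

E[payout] = 185·0.25 + 120·0.39 + 85·0.36
 = 46.25 + 46.8 + 30.6
 = 123.65
Net = 123.65 - 100 = 23.65

23.65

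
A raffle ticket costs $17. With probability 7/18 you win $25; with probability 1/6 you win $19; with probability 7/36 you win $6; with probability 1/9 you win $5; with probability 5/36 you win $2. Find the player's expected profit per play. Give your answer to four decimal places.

E[payout] = 25·7/18 + 19·1/6 + 6·7/36 + 5·1/9 + 2·5/36
 = 175/18 + 19/6 + 7/6 + 5/9 + 5/18
 = 134/9
Net = 134/9 - 17 = -19/9

-2.1111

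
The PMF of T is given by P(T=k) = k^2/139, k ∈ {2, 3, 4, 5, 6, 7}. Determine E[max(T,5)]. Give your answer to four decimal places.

5.9640

E[max(T,5)] = Σ max(t,5)·P(T=t)
 = 5·4/139 + 5·9/139 + 5·16/139 + 5·25/139 + 6·36/139 + 7·49/139
 = 20/139 + 45/139 + 80/139 + 125/139 + 216/139 + 343/139
 = 829/139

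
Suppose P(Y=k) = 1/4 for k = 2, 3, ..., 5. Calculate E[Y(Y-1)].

E[Y(Y-1)] = Σ y(y-1)·P(Y=y)
 = 2·1/4 + 6·1/4 + 12·1/4 + 20·1/4
 = 1/2 + 3/2 + 3 + 5
 = 10

10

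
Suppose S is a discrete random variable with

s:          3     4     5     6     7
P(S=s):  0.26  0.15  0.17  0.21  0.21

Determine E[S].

E[S] = Σ s·P(S=s)
 = 3·0.26 + 4·0.15 + 5·0.17 + 6·0.21 + 7·0.21
 = 0.78 + 0.6 + 0.85 + 1.26 + 1.47
 = 4.96

4.96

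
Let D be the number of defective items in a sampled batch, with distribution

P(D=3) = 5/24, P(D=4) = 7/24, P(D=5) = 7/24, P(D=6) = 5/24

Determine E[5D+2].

E[5D+2] = Σ (5d+2)·P(D=d)
 = 17·5/24 + 22·7/24 + 27·7/24 + 32·5/24
 = 85/24 + 77/12 + 63/8 + 20/3
 = 49/2

24.5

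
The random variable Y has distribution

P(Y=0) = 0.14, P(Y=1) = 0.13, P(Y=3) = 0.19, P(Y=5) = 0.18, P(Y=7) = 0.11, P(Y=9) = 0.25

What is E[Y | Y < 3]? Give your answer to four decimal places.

0.4815

P(Y < 3) = 0.14 + 0.13 = 0.27.
E[Y | Y < 3] = [0·0.14 + 1·0.13] / 0.27
 = 0.13 / 0.27
 = 13/27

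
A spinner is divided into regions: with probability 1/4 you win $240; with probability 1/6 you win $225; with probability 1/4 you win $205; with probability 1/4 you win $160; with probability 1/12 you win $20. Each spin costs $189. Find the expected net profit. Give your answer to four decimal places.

E[payout] = 240·1/4 + 225·1/6 + 205·1/4 + 160·1/4 + 20·1/12
 = 60 + 75/2 + 205/4 + 40 + 5/3
 = 2285/12
Net = 2285/12 - 189 = 17/12

1.4167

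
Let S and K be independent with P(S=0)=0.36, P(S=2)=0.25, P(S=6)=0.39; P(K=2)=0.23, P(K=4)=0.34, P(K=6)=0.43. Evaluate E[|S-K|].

E[|S-K|] = Σ_s Σ_k |s-k| · P(S=s)P(K=k)
 = 2·0.0828 + 4·0.1224 + 6·0.1548 + 0·0.0575 + 2·0.085 + 4·0.1075 + 4·0.0897 + 2·0.1326 + 0·0.1677
 = 0.1656 + 0.4896 + 0.9288 + 0 + 0.17 + 0.43 + 0.3588 + 0.2652 + 0
 = 2.808

2.808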